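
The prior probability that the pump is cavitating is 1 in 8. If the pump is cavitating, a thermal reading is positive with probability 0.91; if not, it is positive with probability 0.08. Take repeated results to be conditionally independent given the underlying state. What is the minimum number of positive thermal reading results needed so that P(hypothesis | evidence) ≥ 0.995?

3

Prior odds: 0.125 ÷ 0.875 = 1/7.
Likelihood ratio of a positive = 0.91/0.08 = 11.375.
Target odds: 0.995 ÷ 0.005 = 199.
Need (1/7) × 11.375ⁿ ≥ 199, i.e. 11.375ⁿ ≥ 1393.
11.375² = 129.390625 falls short of 1393 but 11.375³ = 753571/512 reaches it, so n = 3.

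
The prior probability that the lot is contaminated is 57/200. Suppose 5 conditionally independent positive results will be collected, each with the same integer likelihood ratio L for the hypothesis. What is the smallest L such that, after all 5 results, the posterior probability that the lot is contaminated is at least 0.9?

Prior odds = 0.285/0.715 = 57/143.
Target odds = 0.9/0.1 = 9.
Need L⁵ ≥ 9 ÷ (57/143) = 429/19.
1⁵ = 1 < 429/19 ≤ 32 = 2⁵, so L = 2.

2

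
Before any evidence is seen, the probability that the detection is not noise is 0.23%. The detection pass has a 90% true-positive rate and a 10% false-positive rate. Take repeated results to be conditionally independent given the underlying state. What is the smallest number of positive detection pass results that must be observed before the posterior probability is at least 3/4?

Prior odds: 0.0023 ÷ 0.9977 = 23/9977.
Likelihood ratio of a positive result = 0.9/0.1 = 9.
Target posterior odds = 0.75/0.25 = 3.
Need (23/9977) × 9ⁿ ≥ 3, i.e. 9ⁿ ≥ 29931/23.
9³ = 729 falls short of 29931/23 but 9⁴ = 6561 reaches it, so n = 4.

4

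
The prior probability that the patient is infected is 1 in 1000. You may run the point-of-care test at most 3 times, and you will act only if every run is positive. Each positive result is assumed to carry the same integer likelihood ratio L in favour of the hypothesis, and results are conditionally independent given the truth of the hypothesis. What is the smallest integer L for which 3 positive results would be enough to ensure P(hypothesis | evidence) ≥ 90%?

21

Prior odds = 0.001/0.999 = 1/999.
Target odds = 0.9/0.1 = 9.
Need L³ ≥ 9 ÷ (1/999) = 8991.
20³ = 8000 < 8991 ≤ 9261 = 21³, so L = 21.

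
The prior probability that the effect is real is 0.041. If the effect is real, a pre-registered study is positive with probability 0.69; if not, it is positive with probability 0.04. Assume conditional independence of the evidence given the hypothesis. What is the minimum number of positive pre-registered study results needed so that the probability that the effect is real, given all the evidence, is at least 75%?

Prior odds = 0.041/0.959 = 41/959.
Likelihood ratio of a positive = 0.69/0.04 = 17.25.
Target odds: 0.75 ÷ 0.25 = 3.
Require 17.25ⁿ ≥ 3 ÷ (41/959) = 2877/41.
17.25¹ = 17.25 falls short of 2877/41 but 17.25² = 297.5625 reaches it, so n = 2.

2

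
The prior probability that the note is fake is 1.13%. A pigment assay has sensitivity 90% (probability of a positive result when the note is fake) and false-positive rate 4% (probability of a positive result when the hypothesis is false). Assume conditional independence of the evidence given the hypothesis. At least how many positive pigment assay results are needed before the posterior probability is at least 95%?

Prior odds = 0.0113/0.9887 = 113/9887.
Likelihood ratio of a positive result = 0.9/0.04 = 22.5.
Target posterior odds = 0.95/0.05 = 19.
Require 22.5ⁿ ≥ 19 ÷ (113/9887) = 187853/113.
22.5² = 506.25 falls short of 187853/113 but 22.5³ = 11390.625 reaches it, so n = 3.

3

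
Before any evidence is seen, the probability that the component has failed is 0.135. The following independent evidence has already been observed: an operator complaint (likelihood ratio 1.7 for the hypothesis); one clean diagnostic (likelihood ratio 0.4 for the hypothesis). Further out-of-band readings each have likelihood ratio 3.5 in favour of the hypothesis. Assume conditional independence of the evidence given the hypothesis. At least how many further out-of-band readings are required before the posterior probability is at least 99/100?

Prior odds = 0.135/0.865 = 27/173.
Combined Bayes factor of the evidence already in hand = 1.7 × 0.4 = 0.68.
Odds after that evidence = (27/173) × 0.68 = 459/4325.
Target odds = 0.99/0.01 = 99.
Need 3.5ⁿ ≥ 99 ÷ (459/4325) = 47575/51.
3.5⁵ = 525.21875 falls short of 47575/51 but 3.5⁶ = 1838.265625 reaches it, so n = 6.

6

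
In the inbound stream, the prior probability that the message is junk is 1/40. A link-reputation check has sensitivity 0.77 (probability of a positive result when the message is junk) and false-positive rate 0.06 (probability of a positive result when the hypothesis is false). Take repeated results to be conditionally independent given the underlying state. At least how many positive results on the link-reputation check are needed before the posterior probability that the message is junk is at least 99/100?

Prior odds: 0.025 ÷ 0.975 = 1/39.
Likelihood ratio of a positive result = 0.77/0.06 = 77/6.
Target posterior odds = 0.99/0.01 = 99.
Need (1/39) × (77/6)ⁿ ≥ 99, i.e. (77/6)ⁿ ≥ 3861.
(77/6)³ = 456533/216 falls short of 3861 but (77/6)⁴ = 35153041/1296 reaches it, so n = 4.

4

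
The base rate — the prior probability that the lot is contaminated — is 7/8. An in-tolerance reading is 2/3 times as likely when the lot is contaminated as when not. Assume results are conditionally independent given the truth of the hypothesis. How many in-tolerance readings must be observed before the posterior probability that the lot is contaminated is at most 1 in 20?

Prior odds: 0.875 ÷ 0.125 = 7.
Likelihood ratio per in-tolerance reading = 2/3.
Target posterior odds = 0.05/0.95 = 1/19.
Need 7 × (2/3)ⁿ ≤ 1/19, i.e. (2/3)ⁿ ≤ 1/133.
(2/3)¹² = 4096/531441 is still above 1/133 but (2/3)¹³ = 8192/1594323 is at or below it, so n = 13.

13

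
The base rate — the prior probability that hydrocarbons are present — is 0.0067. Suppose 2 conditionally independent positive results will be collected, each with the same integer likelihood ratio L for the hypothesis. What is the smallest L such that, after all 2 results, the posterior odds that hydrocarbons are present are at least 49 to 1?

86

Prior odds = 0.0067/0.9933 = 67/9933.
Target odds = 49.
Need L² ≥ 49 ÷ (67/9933) = 486717/67.
85² = 7225 < 486717/67 ≤ 7396 = 86², so L = 86.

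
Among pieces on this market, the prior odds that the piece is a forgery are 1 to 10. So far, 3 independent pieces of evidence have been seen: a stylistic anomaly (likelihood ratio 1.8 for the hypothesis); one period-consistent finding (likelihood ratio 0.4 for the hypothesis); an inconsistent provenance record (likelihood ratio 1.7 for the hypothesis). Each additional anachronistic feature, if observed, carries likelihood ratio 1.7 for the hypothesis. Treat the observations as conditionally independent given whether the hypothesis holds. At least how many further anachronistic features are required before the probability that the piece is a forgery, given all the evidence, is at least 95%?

Prior odds = 0.1.
Combined Bayes factor of the evidence already in hand = 1.8 × 0.4 × 1.7 = 1.224.
Odds after that evidence = 0.1 × 1.224 = 0.1224.
Target odds = 0.95/0.05 = 19.
Need 1.7ⁿ ≥ 19 ÷ 0.1224 = 23750/153.
1.7⁹ ≈118.588 falls short of 23750/153 but 1.7¹⁰ ≈201.599 reaches it, so n = 10.

10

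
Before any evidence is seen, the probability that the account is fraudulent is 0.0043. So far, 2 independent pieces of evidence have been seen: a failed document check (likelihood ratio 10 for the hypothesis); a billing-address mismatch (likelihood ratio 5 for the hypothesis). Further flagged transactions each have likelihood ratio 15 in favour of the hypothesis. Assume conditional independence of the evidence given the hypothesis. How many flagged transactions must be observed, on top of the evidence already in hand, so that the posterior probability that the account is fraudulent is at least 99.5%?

3

Prior odds = 0.0043/0.9957 = 43/9957.
Combined Bayes factor of the evidence already in hand = 10 × 5 = 50.
Odds after that evidence = (43/9957) × 50 = 2150/9957.
Target odds = 0.995/0.005 = 199.
Need 15ⁿ ≥ 199 ÷ (2150/9957) = 1981443/2150.
15² = 225 falls short of 1981443/2150 but 15³ = 3375 reaches it, so n = 3.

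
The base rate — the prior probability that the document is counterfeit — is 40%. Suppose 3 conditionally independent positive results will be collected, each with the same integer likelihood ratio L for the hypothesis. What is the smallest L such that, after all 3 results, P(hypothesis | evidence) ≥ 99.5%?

7

Prior odds = 0.4/0.6 = 2/3.
Target odds = 0.995/0.005 = 199.
Need L³ ≥ 199 ÷ (2/3) = 298.5.
6³ = 216 < 298.5 ≤ 343 = 7³, so L = 7.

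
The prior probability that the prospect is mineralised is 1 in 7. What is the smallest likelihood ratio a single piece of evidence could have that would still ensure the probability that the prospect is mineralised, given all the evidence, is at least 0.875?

Prior odds = (1/7)/(6/7) = 1/6.
Target odds = 0.875/0.125 = 7.
Required Bayes factor = 7 ÷ (1/6) = 42.

42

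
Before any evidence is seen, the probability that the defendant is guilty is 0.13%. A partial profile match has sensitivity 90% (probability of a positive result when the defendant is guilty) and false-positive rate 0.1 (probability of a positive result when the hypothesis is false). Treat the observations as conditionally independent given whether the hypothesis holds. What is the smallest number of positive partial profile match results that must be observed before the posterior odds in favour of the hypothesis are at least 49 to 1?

5

Prior odds: 0.0013 ÷ 0.9987 = 13/9987.
Likelihood ratio of a positive result = 0.9/0.1 = 9.
Target odds = 49.
Require 9ⁿ ≥ 49 ÷ (13/9987) = 489363/13.
9⁴ = 6561 falls short of 489363/13 but 9⁵ = 59049 reaches it, so n = 5.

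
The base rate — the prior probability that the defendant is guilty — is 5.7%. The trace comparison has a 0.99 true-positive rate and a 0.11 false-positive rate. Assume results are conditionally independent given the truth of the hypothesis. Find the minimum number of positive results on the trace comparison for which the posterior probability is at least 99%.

4

Prior odds = 0.057/0.943 = 57/943.
Likelihood ratio of a positive result = 0.99/0.11 = 9.
Target odds: 0.99 ÷ 0.01 = 99.
Require 9ⁿ ≥ 99 ÷ (57/943) = 31119/19.
9³ = 729 falls short of 31119/19 but 9⁴ = 6561 reaches it, so n = 4.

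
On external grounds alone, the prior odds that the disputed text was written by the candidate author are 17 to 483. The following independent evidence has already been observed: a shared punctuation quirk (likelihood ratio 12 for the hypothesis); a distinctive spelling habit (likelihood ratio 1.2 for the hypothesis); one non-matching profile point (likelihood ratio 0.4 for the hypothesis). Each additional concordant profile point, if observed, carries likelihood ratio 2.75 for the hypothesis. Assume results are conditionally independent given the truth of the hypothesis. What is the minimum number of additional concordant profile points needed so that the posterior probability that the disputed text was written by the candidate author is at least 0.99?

Prior odds = 17/483.
Combined Bayes factor of the evidence already in hand = 12 × 1.2 × 0.4 = 5.76.
Odds after that evidence = (17/483) × 5.76 = 816/4025.
Target odds = 0.99/0.01 = 99.
Need 2.75ⁿ ≥ 99 ÷ (816/4025) = 132825/272.
2.75⁶ = 1771561/4096 falls short of 132825/272 but 2.75⁷ = 19487171/16384 reaches it, so n = 7.

7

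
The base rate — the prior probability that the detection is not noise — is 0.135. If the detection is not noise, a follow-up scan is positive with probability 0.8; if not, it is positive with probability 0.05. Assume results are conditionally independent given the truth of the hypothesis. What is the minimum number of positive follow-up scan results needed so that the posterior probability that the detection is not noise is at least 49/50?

3

Prior odds: 0.135 ÷ 0.865 = 27/173.
Likelihood ratio of a positive = 0.8/0.05 = 16.
Target odds: 0.98 ÷ 0.02 = 49.
Require 16ⁿ ≥ 49 ÷ (27/173) = 8477/27.
16² = 256 falls short of 8477/27 but 16³ = 4096 reaches it, so n = 3.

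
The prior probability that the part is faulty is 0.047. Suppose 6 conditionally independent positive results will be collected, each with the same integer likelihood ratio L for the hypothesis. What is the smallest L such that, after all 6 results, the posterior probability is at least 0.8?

3

Prior odds = 0.047/0.953 = 47/953.
Target odds = 0.8/0.2 = 4.
Need L⁶ ≥ 4 ÷ (47/953) = 3812/47.
2⁶ = 64 < 3812/47 ≤ 729 = 3⁶, so L = 3.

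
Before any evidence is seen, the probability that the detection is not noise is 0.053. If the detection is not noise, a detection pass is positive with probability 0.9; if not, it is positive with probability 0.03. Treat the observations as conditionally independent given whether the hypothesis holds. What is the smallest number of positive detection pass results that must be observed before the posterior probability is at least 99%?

Prior odds: 0.053 ÷ 0.947 = 53/947.
Likelihood ratio of a positive = 0.9/0.03 = 30.
Target odds: 0.99 ÷ 0.01 = 99.
Require 30ⁿ ≥ 99 ÷ (53/947) = 93753/53.
30² = 900 falls short of 93753/53 but 30³ = 27000 reaches it, so n = 3.

3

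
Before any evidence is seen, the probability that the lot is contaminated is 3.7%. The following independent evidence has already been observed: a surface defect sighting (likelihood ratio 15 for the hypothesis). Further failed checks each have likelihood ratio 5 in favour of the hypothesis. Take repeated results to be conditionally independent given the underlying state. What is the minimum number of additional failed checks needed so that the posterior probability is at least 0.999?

5

Prior odds = 0.037/0.963 = 37/963.
Bayes factor of the evidence already in hand = 15.
Odds after that evidence = (37/963) × 15 = 185/321.
Target odds = 0.999/0.001 = 999.
Need 5ⁿ ≥ 999 ÷ (185/321) = 1733.4.
5⁴ = 625 falls short of 1733.4 but 5⁵ = 3125 reaches it, so n = 5.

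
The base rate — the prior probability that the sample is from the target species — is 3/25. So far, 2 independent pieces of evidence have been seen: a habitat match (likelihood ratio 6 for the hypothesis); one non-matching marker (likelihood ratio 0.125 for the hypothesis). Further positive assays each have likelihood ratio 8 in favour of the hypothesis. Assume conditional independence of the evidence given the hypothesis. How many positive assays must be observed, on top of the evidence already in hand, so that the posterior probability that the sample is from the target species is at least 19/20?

3

Prior odds = 0.12/0.88 = 3/22.
Combined Bayes factor of the evidence already in hand = 6 × 0.125 = 0.75.
Odds after that evidence = (3/22) × 0.75 = 9/88.
Target odds = 0.95/0.05 = 19.
Need 8ⁿ ≥ 19 ÷ (9/88) = 1672/9.
8² = 64 falls short of 1672/9 but 8³ = 512 reaches it, so n = 3.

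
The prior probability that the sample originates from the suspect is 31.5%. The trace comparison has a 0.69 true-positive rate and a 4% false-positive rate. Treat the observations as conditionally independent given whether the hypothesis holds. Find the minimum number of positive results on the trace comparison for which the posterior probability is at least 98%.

2

Prior odds: 0.315 ÷ 0.685 = 63/137.
Likelihood ratio of a positive result = 0.69/0.04 = 17.25.
Target posterior odds = 0.98/0.02 = 49.
Require 17.25ⁿ ≥ 49 ÷ (63/137) = 959/9.
17.25¹ = 17.25 falls short of 959/9 but 17.25² = 297.5625 reaches it, so n = 2.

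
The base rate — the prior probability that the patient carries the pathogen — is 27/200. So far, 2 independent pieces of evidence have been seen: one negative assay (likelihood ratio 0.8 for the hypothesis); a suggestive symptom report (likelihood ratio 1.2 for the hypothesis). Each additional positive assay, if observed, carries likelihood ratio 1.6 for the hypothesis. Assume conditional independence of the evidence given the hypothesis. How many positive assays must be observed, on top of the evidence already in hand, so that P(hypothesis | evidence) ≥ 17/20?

8

Prior odds = 0.135/0.865 = 27/173.
Combined Bayes factor of the evidence already in hand = 0.8 × 1.2 = 0.96.
Odds after that evidence = (27/173) × 0.96 = 648/4325.
Target odds = 0.85/0.15 = 17/3.
Need 1.6ⁿ ≥ 17/3 ÷ (648/4325) = 73525/1944.
1.6⁷ = 2097152/78125 falls short of 73525/1944 but 1.6⁸ = 16777216/390625 reaches it, so n = 8.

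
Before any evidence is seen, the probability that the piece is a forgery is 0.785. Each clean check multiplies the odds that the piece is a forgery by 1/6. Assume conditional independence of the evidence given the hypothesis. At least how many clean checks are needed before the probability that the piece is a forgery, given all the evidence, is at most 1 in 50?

Prior odds: 0.785 ÷ 0.215 = 157/43.
Likelihood ratio per clean check = 1/6.
Target posterior odds = 0.02/0.98 = 1/49.
Need (157/43) × (1/6)ⁿ ≤ 1/49, i.e. (1/6)ⁿ ≤ 43/7693.
(1/6)² = 1/36 is still above 43/7693 but (1/6)³ = 1/216 is at or below it, so n = 3.

3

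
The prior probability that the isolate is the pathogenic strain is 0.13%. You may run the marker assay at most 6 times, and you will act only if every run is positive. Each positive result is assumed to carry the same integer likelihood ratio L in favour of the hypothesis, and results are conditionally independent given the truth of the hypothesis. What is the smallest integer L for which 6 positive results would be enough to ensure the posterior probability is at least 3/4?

4

Prior odds = 0.0013/0.9987 = 13/9987.
Target odds = 0.75/0.25 = 3.
Need L⁶ ≥ 3 ÷ (13/9987) = 29961/13.
3⁶ = 729 < 29961/13 ≤ 4096 = 4⁶, so L = 4.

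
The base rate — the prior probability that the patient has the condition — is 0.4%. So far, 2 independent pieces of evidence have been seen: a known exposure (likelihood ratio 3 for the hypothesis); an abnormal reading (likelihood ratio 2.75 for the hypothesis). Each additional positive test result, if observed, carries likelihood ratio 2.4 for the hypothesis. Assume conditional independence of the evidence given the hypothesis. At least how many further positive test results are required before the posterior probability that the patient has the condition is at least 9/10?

7

Prior odds = 0.004/0.996 = 1/249.
Combined Bayes factor of the evidence already in hand = 3 × 2.75 = 8.25.
Odds after that evidence = (1/249) × 8.25 = 11/332.
Target odds = 0.9/0.1 = 9.
Need 2.4ⁿ ≥ 9 ÷ (11/332) = 2988/11.
2.4⁶ = 2985984/15625 falls short of 2988/11 but 2.4⁷ = 35831808/78125 reaches it, so n = 7.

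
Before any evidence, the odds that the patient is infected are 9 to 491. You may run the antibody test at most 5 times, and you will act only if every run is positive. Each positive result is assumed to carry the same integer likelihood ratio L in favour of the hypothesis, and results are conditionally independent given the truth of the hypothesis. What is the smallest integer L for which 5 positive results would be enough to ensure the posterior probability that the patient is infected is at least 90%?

Prior odds = 9/491.
Target odds = 0.9/0.1 = 9.
Need L⁵ ≥ 9 ÷ (9/491) = 491.
3⁵ = 243 < 491 ≤ 1024 = 4⁵, so L = 4.

4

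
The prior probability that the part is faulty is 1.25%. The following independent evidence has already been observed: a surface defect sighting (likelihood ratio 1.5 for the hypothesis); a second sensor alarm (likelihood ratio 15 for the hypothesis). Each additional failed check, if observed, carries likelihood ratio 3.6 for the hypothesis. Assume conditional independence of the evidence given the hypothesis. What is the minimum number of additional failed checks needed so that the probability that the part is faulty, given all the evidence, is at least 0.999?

Prior odds = 0.0125/0.9875 = 1/79.
Combined Bayes factor of the evidence already in hand = 1.5 × 15 = 22.5.
Odds after that evidence = (1/79) × 22.5 = 45/158.
Target odds = 0.999/0.001 = 999.
Need 3.6ⁿ ≥ 999 ÷ (45/158) = 3507.6.
3.6⁶ = 34012224/15625 falls short of 3507.6 but 3.6⁷ = 612220032/78125 reaches it, so n = 7.

7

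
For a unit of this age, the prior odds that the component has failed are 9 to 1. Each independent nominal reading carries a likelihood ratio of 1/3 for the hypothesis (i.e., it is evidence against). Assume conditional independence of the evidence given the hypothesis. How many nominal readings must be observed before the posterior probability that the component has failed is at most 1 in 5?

4

Prior odds = 9.
Likelihood ratio per nominal reading = 1/3.
Target odds: 0.2 ÷ 0.8 = 0.25.
Require (1/3)ⁿ ≤ 0.25 ÷ 9 = 1/36.
(1/3)³ = 1/27 is still above 1/36 but (1/3)⁴ = 1/81 is at or below it, so n = 4.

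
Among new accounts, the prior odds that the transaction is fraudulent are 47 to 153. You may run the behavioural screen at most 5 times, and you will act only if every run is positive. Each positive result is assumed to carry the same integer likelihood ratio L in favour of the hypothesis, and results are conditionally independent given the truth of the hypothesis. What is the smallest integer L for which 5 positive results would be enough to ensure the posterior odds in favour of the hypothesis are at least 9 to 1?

Prior odds = 47/153.
Target odds = 9.
Need L⁵ ≥ 9 ÷ (47/153) = 1377/47.
1⁵ = 1 < 1377/47 ≤ 32 = 2⁵, so L = 2.

2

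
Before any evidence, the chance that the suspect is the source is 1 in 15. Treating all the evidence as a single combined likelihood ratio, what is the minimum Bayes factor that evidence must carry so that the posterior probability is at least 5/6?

Prior odds = (1/15)/(14/15) = 1/14.
Target odds = (5/6)/(1/6) = 5.
Required Bayes factor = 5 ÷ (1/14) = 70.

70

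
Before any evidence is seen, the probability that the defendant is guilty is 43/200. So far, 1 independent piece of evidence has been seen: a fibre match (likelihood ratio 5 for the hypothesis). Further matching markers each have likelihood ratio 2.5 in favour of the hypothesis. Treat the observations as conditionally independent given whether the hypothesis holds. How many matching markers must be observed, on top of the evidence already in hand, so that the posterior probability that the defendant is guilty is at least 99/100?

Prior odds = 0.215/0.785 = 43/157.
Bayes factor of the evidence already in hand = 5.
Odds after that evidence = (43/157) × 5 = 215/157.
Target odds = 0.99/0.01 = 99.
Need 2.5ⁿ ≥ 99 ÷ (215/157) = 15543/215.
2.5⁴ = 39.0625 falls short of 15543/215 but 2.5⁵ = 97.65625 reaches it, so n = 5.

5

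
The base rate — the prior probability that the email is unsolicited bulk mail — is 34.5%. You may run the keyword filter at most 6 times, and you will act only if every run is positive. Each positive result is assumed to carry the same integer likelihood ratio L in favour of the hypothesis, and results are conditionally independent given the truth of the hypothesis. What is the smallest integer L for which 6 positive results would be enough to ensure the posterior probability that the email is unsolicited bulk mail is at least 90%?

2

Prior odds = 0.345/0.655 = 69/131.
Target odds = 0.9/0.1 = 9.
Need L⁶ ≥ 9 ÷ (69/131) = 393/23.
1⁶ = 1 < 393/23 ≤ 64 = 2⁶, so L = 2.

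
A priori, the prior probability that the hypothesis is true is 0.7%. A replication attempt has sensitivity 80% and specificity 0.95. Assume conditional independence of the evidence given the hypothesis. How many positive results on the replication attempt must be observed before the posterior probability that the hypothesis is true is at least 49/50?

4

Prior odds = 0.007/0.993 = 7/993.
False-positive rate = 1 − 0.95 = 0.05; likelihood ratio of a positive = 0.8/0.05 = 16.
Target posterior odds = 0.98/0.02 = 49.
Require 16ⁿ ≥ 49 ÷ (7/993) = 6951.
16³ = 4096 falls short of 6951 but 16⁴ = 65536 reaches it, so n = 4.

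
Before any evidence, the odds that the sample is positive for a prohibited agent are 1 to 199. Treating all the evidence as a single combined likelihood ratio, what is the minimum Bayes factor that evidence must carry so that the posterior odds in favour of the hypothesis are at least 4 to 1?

Prior odds = 1/199.
Target odds = 4.
Required Bayes factor = 4 ÷ (1/199) = 796.

796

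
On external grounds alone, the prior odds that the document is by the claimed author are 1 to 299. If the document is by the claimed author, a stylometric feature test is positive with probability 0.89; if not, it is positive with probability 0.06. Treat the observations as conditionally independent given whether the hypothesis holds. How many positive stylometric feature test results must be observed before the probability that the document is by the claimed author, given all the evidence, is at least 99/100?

Prior odds = 1/299.
Likelihood ratio of a positive = 0.89/0.06 = 89/6.
Target posterior odds = 0.99/0.01 = 99.
Require (89/6)ⁿ ≥ 99 ÷ (1/299) = 29601.
(89/6)³ = 704969/216 falls short of 29601 but (89/6)⁴ = 62742241/1296 reaches it, so n = 4.

4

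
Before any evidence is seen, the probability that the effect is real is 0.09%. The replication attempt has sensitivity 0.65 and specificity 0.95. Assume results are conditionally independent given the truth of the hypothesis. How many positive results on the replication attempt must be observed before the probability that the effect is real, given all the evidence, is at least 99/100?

Prior odds = 0.0009/0.9991 = 9/9991.
False-positive rate = 1 − 0.95 = 0.05; likelihood ratio of a positive = 0.65/0.05 = 13.
Target odds: 0.99 ÷ 0.01 = 99.
Need (9/9991) × 13ⁿ ≥ 99, i.e. 13ⁿ ≥ 109901.
13⁴ = 28561 falls short of 109901 but 13⁵ = 371293 reaches it, so n = 5.

5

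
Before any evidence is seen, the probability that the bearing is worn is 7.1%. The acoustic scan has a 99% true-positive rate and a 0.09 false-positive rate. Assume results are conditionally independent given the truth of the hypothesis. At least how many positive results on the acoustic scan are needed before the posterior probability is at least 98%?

3

Prior odds = 0.071/0.929 = 71/929.
Likelihood ratio of a positive result = 0.99/0.09 = 11.
Target posterior odds = 0.98/0.02 = 49.
Need (71/929) × 11ⁿ ≥ 49, i.e. 11ⁿ ≥ 45521/71.
11² = 121 falls short of 45521/71 but 11³ = 1331 reaches it, so n = 3.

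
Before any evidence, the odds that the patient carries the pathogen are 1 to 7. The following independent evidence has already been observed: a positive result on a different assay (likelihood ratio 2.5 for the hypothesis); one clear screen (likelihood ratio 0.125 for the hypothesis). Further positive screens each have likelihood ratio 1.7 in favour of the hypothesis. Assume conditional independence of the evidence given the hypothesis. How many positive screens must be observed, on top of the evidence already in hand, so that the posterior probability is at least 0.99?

Prior odds = 1/7.
Combined Bayes factor of the evidence already in hand = 2.5 × 0.125 = 0.3125.
Odds after that evidence = (1/7) × 0.3125 = 5/112.
Target odds = 0.99/0.01 = 99.
Need 1.7ⁿ ≥ 99 ÷ (5/112) = 2217.6.
1.7¹⁴ ≈1683.78 falls short of 2217.6 but 1.7¹⁵ ≈2862.42 reaches it, so n = 15.

15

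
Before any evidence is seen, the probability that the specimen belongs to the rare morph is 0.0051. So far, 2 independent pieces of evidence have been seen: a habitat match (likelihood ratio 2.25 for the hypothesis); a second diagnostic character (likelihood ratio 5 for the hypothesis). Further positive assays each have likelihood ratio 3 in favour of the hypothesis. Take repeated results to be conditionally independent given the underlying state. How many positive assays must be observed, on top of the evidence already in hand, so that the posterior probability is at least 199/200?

Prior odds = 0.0051/0.9949 = 51/9949.
Combined Bayes factor of the evidence already in hand = 2.25 × 5 = 11.25.
Odds after that evidence = (51/9949) × 11.25 = 2295/39796.
Target odds = 0.995/0.005 = 199.
Need 3ⁿ ≥ 199 ÷ (2295/39796) = 7919404/2295.
3⁷ = 2187 falls short of 7919404/2295 but 3⁸ = 6561 reaches it, so n = 8.

8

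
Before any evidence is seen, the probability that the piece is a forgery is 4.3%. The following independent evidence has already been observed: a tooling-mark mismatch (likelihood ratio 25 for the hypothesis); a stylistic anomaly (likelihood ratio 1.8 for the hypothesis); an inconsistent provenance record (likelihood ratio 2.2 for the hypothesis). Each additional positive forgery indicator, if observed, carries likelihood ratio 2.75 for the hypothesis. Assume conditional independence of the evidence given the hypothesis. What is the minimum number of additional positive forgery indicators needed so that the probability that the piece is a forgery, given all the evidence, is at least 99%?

4

Prior odds = 0.043/0.957 = 43/957.
Combined Bayes factor of the evidence already in hand = 25 × 1.8 × 2.2 = 99.
Odds after that evidence = (43/957) × 99 = 129/29.
Target odds = 0.99/0.01 = 99.
Need 2.75ⁿ ≥ 99 ÷ (129/29) = 957/43.
2.75³ = 20.796875 falls short of 957/43 but 2.75⁴ = 57.19140625 reaches it, so n = 4.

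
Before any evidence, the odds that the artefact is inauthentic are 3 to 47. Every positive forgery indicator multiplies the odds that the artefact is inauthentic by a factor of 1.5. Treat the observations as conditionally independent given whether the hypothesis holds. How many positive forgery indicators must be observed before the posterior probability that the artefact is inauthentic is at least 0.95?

15

Prior odds = 3/47.
Likelihood ratio per positive forgery indicator = 1.5.
Target odds: 0.95 ÷ 0.05 = 19.
Require 1.5ⁿ ≥ 19 ÷ (3/47) = 893/3.
1.5¹⁴ = 4782969/16384 falls short of 893/3 but 1.5¹⁵ = 14348907/32768 reaches it, so n = 15.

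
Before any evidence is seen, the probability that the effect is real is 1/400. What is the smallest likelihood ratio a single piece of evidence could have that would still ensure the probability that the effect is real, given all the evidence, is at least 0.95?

Prior odds = 0.0025/0.9975 = 1/399.
Target odds = 0.95/0.05 = 19.
Required Bayes factor = 19 ÷ (1/399) = 7581.

7581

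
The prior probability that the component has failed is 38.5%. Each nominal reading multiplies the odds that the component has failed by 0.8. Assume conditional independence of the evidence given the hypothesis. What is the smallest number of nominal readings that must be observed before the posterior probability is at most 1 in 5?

Prior odds: 0.385 ÷ 0.615 = 77/123.
Likelihood ratio per nominal reading = 0.8.
Target odds: 0.2 ÷ 0.8 = 0.25.
Require 0.8ⁿ ≤ 0.25 ÷ (77/123) = 123/308.
0.8⁴ = 0.4096 is still above 123/308 but 0.8⁵ = 0.32768 is at or below it, so n = 5.

5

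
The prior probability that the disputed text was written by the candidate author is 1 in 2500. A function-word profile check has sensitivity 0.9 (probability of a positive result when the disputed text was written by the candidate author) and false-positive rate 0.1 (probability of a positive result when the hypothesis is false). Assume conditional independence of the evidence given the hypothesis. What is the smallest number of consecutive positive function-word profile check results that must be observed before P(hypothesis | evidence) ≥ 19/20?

Prior odds: 0.0004 ÷ 0.9996 = 1/2499.
Likelihood ratio of a positive result = 0.9/0.1 = 9.
Target posterior odds = 0.95/0.05 = 19.
Require 9ⁿ ≥ 19 ÷ (1/2499) = 47481.
9⁴ = 6561 falls short of 47481 but 9⁵ = 59049 reaches it, so n = 5.

5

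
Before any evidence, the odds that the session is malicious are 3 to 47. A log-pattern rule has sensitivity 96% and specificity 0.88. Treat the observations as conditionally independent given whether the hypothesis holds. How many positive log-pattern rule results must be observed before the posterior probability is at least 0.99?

4

Prior odds = 3/47.
False-positive rate = 1 − 0.88 = 0.12; likelihood ratio of a positive = 0.96/0.12 = 8.
Target posterior odds = 0.99/0.01 = 99.
Need (3/47) × 8ⁿ ≥ 99, i.e. 8ⁿ ≥ 1551.
8³ = 512 falls short of 1551 but 8⁴ = 4096 reaches it, so n = 4.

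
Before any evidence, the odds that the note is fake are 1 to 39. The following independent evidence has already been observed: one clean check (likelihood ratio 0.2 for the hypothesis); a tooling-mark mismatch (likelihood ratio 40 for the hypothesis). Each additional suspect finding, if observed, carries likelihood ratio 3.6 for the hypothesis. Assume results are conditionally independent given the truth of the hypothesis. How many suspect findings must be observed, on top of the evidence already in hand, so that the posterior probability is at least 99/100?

Prior odds = 1/39.
Combined Bayes factor of the evidence already in hand = 0.2 × 40 = 8.
Odds after that evidence = (1/39) × 8 = 8/39.
Target odds = 0.99/0.01 = 99.
Need 3.6ⁿ ≥ 99 ÷ (8/39) = 482.625.
3.6⁴ = 167.9616 falls short of 482.625 but 3.6⁵ = 604.66176 reaches it, so n = 5.

5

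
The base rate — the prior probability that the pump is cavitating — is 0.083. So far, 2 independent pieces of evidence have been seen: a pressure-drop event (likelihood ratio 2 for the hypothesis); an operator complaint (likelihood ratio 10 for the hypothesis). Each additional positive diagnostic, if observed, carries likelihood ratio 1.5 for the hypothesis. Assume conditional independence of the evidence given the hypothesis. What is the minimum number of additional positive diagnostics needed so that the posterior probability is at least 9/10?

Prior odds = 0.083/0.917 = 83/917.
Combined Bayes factor of the evidence already in hand = 2 × 10 = 20.
Odds after that evidence = (83/917) × 20 = 1660/917.
Target odds = 0.9/0.1 = 9.
Need 1.5ⁿ ≥ 9 ÷ (1660/917) = 8253/1660.
1.5³ = 3.375 falls short of 8253/1660 but 1.5⁴ = 5.0625 reaches it, so n = 4.

4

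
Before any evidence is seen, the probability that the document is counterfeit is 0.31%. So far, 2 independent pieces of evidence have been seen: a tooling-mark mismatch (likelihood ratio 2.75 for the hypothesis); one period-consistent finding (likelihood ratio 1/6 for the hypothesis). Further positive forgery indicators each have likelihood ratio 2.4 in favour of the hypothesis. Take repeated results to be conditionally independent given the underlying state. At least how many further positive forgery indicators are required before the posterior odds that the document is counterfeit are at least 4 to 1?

Prior odds = 0.0031/0.9969 = 31/9969.
Combined Bayes factor of the evidence already in hand = 2.75 × (1/6) = 11/24.
Odds after that evidence = (31/9969) × 11/24 = 341/239256.
Target odds = 4.
Need 2.4ⁿ ≥ 4 ÷ (341/239256) = 957024/341.
2.4⁹ ≈2641.81 falls short of 957024/341 but 2.4¹⁰ ≈6340.34 reaches it, so n = 10.

10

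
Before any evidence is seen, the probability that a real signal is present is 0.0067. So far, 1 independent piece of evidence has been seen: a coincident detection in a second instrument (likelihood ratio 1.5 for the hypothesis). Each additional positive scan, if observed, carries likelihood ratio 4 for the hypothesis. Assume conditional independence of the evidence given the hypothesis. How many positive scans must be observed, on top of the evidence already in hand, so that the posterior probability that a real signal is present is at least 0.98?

7

Prior odds = 0.0067/0.9933 = 67/9933.
Bayes factor of the evidence already in hand = 1.5.
Odds after that evidence = (67/9933) × 1.5 = 67/6622.
Target odds = 0.98/0.02 = 49.
Need 4ⁿ ≥ 49 ÷ (67/6622) = 324478/67.
4⁶ = 4096 falls short of 324478/67 but 4⁷ = 16384 reaches it, so n = 7.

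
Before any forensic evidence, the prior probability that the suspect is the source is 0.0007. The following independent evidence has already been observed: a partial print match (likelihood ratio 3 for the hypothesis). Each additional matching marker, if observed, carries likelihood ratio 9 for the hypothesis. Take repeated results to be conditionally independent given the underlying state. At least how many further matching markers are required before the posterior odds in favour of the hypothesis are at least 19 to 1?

Prior odds = 0.0007/0.9993 = 7/9993.
Bayes factor of the evidence already in hand = 3.
Odds after that evidence = (7/9993) × 3 = 7/3331.
Target odds = 19.
Need 9ⁿ ≥ 19 ÷ (7/3331) = 63289/7.
9⁴ = 6561 falls short of 63289/7 but 9⁵ = 59049 reaches it, so n = 5.

5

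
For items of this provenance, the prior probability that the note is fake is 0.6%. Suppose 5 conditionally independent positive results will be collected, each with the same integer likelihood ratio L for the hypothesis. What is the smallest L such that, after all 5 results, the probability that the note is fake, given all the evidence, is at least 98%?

Prior odds = 0.006/0.994 = 3/497.
Target odds = 0.98/0.02 = 49.
Need L⁵ ≥ 49 ÷ (3/497) = 24353/3.
6⁵ = 7776 < 24353/3 ≤ 16807 = 7⁵, so L = 7.

7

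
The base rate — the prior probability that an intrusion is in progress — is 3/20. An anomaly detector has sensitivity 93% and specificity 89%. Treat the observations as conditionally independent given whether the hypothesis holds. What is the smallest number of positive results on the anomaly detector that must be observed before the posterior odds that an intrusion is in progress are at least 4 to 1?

2

Prior odds: 0.15 ÷ 0.85 = 3/17.
False-positive rate = 1 − 0.89 = 0.11; likelihood ratio of a positive = 0.93/0.11 = 93/11.
Target odds = 4.
Require (93/11)ⁿ ≥ 4 ÷ (3/17) = 68/3.
(93/11)¹ = 93/11 falls short of 68/3 but (93/11)² = 8649/121 reaches it, so n = 2.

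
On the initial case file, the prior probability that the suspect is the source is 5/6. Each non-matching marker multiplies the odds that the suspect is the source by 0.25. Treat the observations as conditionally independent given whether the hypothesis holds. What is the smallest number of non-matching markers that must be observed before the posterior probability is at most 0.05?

Prior odds: (5/6) ÷ (1/6) = 5.
Likelihood ratio per non-matching marker = 0.25.
Target posterior odds = 0.05/0.95 = 1/19.
Need 5 × 0.25ⁿ ≤ 1/19, i.e. 0.25ⁿ ≤ 1/95.
0.25³ = 0.015625 is still above 1/95 but 0.25⁴ = 0.00390625 is at or below it, so n = 4.

4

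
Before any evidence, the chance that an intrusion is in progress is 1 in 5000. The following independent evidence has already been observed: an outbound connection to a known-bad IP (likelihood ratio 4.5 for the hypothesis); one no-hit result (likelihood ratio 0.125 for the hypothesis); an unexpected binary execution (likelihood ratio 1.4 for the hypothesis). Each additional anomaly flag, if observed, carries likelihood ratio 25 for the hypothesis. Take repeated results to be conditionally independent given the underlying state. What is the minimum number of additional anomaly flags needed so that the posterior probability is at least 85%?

4

Prior odds = 0.0002/0.9998 = 1/4999.
Combined Bayes factor of the evidence already in hand = 4.5 × 0.125 × 1.4 = 0.7875.
Odds after that evidence = (1/4999) × 0.7875 = 63/399920.
Target odds = 0.85/0.15 = 17/3.
Need 25ⁿ ≥ 17/3 ÷ (63/399920) = 6798640/189.
25³ = 15625 falls short of 6798640/189 but 25⁴ = 390625 reaches it, so n = 4.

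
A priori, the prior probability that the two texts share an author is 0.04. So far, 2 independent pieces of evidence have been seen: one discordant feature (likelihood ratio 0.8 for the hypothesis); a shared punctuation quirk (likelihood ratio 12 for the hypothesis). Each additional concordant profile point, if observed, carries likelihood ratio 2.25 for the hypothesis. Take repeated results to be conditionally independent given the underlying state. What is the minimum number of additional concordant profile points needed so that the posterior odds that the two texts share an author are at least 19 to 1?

Prior odds = 0.04/0.96 = 1/24.
Combined Bayes factor of the evidence already in hand = 0.8 × 12 = 9.6.
Odds after that evidence = (1/24) × 9.6 = 0.4.
Target odds = 19.
Need 2.25ⁿ ≥ 19 ÷ 0.4 = 47.5.
2.25⁴ = 25.62890625 falls short of 47.5 but 2.25⁵ = 59049/1024 reaches it, so n = 5.

5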